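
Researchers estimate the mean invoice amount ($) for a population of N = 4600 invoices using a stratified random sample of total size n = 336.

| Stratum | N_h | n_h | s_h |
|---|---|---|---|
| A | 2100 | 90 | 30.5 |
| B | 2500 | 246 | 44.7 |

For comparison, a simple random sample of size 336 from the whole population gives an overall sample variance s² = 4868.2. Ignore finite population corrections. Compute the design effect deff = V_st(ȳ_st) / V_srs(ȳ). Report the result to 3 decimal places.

V̂(ȳ_st) = Σ W_h² s_h²/n_h, with W_h = N_h/N and N = 4600:
  stratum A: (2100/4600)²·30.5²/90 = 2.15417
  stratum B: (2500/4600)²·44.7²/246 = 2.39908
V_st = 4.55325
V_srs = s²/n = 4868.2/336 = 14.4887
deff = V_st / V_srs = 4.55325/14.4887 = 0.3143

deff ≈ 0.314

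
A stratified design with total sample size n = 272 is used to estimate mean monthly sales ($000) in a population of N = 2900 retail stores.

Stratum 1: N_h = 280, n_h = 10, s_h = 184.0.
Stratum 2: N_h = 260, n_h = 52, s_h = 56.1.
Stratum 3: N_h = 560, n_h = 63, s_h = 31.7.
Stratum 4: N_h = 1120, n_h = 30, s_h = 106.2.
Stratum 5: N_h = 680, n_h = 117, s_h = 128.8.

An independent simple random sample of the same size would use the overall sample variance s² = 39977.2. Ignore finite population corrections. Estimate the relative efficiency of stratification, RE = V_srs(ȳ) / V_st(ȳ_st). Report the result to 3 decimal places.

RE ≈ 1.523

V̂(ȳ_st) = Σ W_h² s_h²/n_h, with W_h = N_h/N and N = 2900:
  stratum 1: (280/2900)²·184.0²/10 = 31.5614
  stratum 2: (260/2900)²·56.1²/52 = 0.486489
  stratum 3: (560/2900)²·31.7²/63 = 0.594782
  stratum 4: (1120/2900)²·106.2²/30 = 56.0748
  stratum 5: (680/2900)²·128.8²/117 = 7.79593
V_st = 96.5134
V_srs = s²/n = 39977.2/272 = 146.975
Relative efficiency = V_srs / V_st = 146.975/96.5134 = 1.5228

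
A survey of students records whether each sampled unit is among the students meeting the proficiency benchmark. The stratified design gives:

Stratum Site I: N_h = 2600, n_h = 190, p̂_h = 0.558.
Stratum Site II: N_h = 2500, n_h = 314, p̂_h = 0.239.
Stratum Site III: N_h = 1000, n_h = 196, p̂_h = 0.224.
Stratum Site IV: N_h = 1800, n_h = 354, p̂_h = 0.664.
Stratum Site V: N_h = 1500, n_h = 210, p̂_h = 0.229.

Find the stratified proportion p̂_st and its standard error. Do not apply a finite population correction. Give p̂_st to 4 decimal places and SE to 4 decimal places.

N = 9400; stratum weights W_h = N_h/N.
p̂_st = Σ W_h p̂_h = (2600·0.558 + 2500·0.239 + 1000·0.224 + 1800·0.664 + 1500·0.229)/9400 = 0.40543
V̂(p̂_st) = Σ W_h² p̂_h(1−p̂_h)/(n_h−1):
  stratum Site I: (2600/9400)²·0.558·0.442/189 = 9.98357e-05
  stratum Site II: (2500/9400)²·0.239·0.761/313 = 4.1102e-05
  stratum Site III: (1000/9400)²·0.224·0.776/195 = 1.00883e-05
  stratum Site IV: (1800/9400)²·0.664·0.336/353 = 2.31751e-05
  stratum Site V: (1500/9400)²·0.229·0.771/209 = 2.15115e-05
V̂(p̂_st) = 0.000195713; SE = √V̂ = 0.0139897

p̂_st ≈ 0.4054, SE ≈ 0.0140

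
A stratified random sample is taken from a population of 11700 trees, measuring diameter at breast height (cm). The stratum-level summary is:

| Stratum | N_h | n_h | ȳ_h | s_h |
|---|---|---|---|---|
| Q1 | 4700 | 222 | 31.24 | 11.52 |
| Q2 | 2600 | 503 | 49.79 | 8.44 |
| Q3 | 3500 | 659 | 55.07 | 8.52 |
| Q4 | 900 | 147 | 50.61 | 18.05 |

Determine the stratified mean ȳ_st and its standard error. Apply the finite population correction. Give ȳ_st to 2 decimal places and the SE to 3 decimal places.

ȳ_st ≈ 43.98, SE ≈ 0.341

ȳ_st = Σ W_h ȳ_h = (4700·31.24 + 2600·49.79 + 3500·55.07 + 900·50.61)/11700 = 43.98085
V̂(ȳ_st) = Σ W_h² (1 − n_h/N_h) s_h²/n_h, with W_h = N_h/N and N = 11700:
  stratum Q1: (4700/11700)²·(1 − 222/4700)·11.52²/222 = 0.0919099
  stratum Q2: (2600/11700)²·(1 − 503/2600)·8.44²/503 = 0.00564049
  stratum Q3: (3500/11700)²·(1 − 659/3500)·8.52²/659 = 0.00800131
  stratum Q4: (900/11700)²·(1 − 147/900)·18.05²/147 = 0.0109724
V̂(ȳ_st) = 0.116524
SE(ȳ_st) = √0.116524 = 0.341356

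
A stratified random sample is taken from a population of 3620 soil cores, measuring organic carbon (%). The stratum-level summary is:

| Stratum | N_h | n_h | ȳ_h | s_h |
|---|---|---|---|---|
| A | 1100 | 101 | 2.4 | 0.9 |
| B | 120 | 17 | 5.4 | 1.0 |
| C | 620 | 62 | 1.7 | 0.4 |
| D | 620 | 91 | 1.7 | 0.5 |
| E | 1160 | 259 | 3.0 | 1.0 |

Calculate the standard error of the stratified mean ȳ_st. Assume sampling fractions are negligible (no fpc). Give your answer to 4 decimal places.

V̂(ȳ_st) = Σ W_h² s_h²/n_h, with W_h = N_h/N and N = 3620:
  stratum A: (1100/3620)²·0.9²/101 = 0.000740512
  stratum B: (120/3620)²·1.0²/17 = 6.46393e-05
  stratum C: (620/3620)²·0.4²/62 = 7.56998e-05
  stratum D: (620/3620)²·0.5²/91 = 8.0587e-05
  stratum E: (1160/3620)²·1.0²/259 = 0.00039646
V̂(ȳ_st) = 0.0013579
SE(ȳ_st) = √0.0013579 = 0.0368497

SE(ȳ_st) ≈ 0.0368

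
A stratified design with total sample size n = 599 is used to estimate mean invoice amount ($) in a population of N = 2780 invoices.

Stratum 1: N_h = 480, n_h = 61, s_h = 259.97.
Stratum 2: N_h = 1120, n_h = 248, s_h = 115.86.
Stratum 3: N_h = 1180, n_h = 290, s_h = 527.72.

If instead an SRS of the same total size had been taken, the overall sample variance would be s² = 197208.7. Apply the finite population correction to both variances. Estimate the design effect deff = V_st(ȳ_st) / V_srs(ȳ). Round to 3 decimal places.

V̂(ȳ_st) = Σ W_h² (1 − n_h/N_h) s_h²/n_h, with W_h = N_h/N and N = 2780:
  stratum 1: (480/2780)²·(1 − 61/480)·259.97²/61 = 28.8325
  stratum 2: (1120/2780)²·(1 − 248/1120)·115.86²/248 = 6.84007
  stratum 3: (1180/2780)²·(1 − 290/1180)·527.72²/290 = 130.494
V_st = 166.167
V_srs = (1 − 599/2780)·197208.7/599 = 258.292
deff = V_st / V_srs = 166.167/258.292 = 0.6433

deff ≈ 0.643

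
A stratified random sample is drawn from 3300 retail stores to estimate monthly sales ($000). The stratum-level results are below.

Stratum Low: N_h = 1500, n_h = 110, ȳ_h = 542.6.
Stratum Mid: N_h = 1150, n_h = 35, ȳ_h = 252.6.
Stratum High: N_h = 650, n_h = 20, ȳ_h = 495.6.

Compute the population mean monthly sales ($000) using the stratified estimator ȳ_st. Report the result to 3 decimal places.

ȳ_st ≈ 432.282

N = Σ N_h = 3300. Stratum weights W_h = N_h/N.
ȳ_st = (1500·542.6 + 1150·252.6 + 650·495.6) / 3300 = 432.28182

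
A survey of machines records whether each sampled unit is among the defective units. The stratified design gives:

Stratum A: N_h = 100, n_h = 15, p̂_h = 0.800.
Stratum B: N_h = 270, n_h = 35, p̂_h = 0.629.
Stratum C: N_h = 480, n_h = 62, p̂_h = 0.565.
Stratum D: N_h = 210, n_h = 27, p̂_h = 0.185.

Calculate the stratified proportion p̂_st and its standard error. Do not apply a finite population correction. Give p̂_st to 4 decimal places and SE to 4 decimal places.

N = 1060; stratum weights W_h = N_h/N.
p̂_st = Σ W_h p̂_h = (100·0.800 + 270·0.629 + 480·0.565 + 210·0.185)/1060 = 0.52819
V̂(p̂_st) = Σ W_h² p̂_h(1−p̂_h)/(n_h−1):
  stratum A: (100/1060)²·0.800·0.200/14 = 0.000101714
  stratum B: (270/1060)²·0.629·0.371/34 = 0.000445309
  stratum C: (480/1060)²·0.565·0.435/61 = 0.000826187
  stratum D: (210/1060)²·0.185·0.815/26 = 0.000227606
V̂(p̂_st) = 0.00160082; SE = √V̂ = 0.0400102

p̂_st ≈ 0.5282, SE ≈ 0.0400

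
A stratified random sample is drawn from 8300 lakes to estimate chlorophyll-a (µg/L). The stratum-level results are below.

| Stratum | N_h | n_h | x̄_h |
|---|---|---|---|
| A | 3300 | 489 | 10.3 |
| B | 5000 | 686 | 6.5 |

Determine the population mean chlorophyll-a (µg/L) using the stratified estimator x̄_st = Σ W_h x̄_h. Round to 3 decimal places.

N = Σ N_h = 8300. Stratum weights W_h = N_h/N.
x̄_st = (3300·10.3 + 5000·6.5) / 8300 = 8.01084

x̄_st ≈ 8.011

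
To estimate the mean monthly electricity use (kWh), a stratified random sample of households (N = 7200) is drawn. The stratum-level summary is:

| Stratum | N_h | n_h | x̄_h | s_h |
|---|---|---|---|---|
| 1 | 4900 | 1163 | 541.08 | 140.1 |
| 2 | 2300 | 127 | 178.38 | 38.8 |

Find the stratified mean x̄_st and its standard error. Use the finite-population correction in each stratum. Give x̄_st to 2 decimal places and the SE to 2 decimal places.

x̄_st = Σ W_h x̄_h = (4900·541.08 + 2300·178.38)/7200 = 425.21750
V̂(x̄_st) = Σ W_h² (1 − n_h/N_h) s_h²/n_h, with W_h = N_h/N and N = 7200:
  stratum 1: (4900/7200)²·(1 − 1163/4900)·140.1²/1163 = 5.96143
  stratum 2: (2300/7200)²·(1 − 127/2300)·38.8²/127 = 1.14283
V̂(x̄_st) = 7.10427
SE(x̄_st) = √7.10427 = 2.66538

x̄_st ≈ 425.22, SE ≈ 2.67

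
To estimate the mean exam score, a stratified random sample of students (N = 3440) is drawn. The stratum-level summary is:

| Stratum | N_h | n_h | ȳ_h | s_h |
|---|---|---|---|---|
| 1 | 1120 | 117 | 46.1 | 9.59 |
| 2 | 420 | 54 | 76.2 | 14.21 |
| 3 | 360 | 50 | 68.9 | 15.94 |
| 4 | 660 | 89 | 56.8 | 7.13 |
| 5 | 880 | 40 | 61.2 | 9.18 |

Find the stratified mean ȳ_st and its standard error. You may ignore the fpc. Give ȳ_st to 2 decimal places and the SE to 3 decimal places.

ȳ_st = Σ W_h ȳ_h = (1120·46.1 + 420·76.2 + 360·68.9 + 660·56.8 + 880·61.2)/3440 = 58.07674
V̂(ȳ_st) = Σ W_h² s_h²/n_h, with W_h = N_h/N and N = 3440:
  stratum 1: (1120/3440)²·9.59²/117 = 0.0833241
  stratum 2: (420/3440)²·14.21²/54 = 0.0557412
  stratum 3: (360/3440)²·15.94²/50 = 0.0556538
  stratum 4: (660/3440)²·7.13²/89 = 0.0210262
  stratum 5: (880/3440)²·9.18²/40 = 0.137871
V̂(ȳ_st) = 0.353616
SE(ȳ_st) = √0.353616 = 0.594657

ȳ_st ≈ 58.08, SE ≈ 0.595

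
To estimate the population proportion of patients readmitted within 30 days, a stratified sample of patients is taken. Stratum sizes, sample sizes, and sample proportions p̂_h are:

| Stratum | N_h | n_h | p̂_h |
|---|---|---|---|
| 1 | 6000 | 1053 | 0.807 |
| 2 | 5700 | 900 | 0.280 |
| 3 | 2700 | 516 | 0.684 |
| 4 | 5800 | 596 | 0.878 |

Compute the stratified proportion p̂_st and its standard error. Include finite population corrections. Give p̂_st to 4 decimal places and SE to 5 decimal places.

p̂_st ≈ 0.6622, SE ≈ 0.00672

N = 20200; stratum weights W_h = N_h/N.
p̂_st = Σ W_h p̂_h = (6000·0.807 + 5700·0.280 + 2700·0.684 + 5800·0.878)/20200 = 0.66224
V̂(p̂_st) = Σ W_h² (1 − n_h/N_h) p̂_h(1−p̂_h)/(n_h−1):
  stratum 1: (6000/20200)²·(1 − 1053/6000)·0.807·0.193/1052 = 1.07697e-05
  stratum 2: (5700/20200)²·(1 − 900/5700)·0.280·0.720/899 = 1.50364e-05
  stratum 3: (2700/20200)²·(1 − 516/2700)·0.684·0.316/515 = 6.06526e-06
  stratum 4: (5800/20200)²·(1 − 596/5800)·0.878·0.122/595 = 1.33168e-05
V̂(p̂_st) = 4.51882e-05; SE = √V̂ = 0.00672222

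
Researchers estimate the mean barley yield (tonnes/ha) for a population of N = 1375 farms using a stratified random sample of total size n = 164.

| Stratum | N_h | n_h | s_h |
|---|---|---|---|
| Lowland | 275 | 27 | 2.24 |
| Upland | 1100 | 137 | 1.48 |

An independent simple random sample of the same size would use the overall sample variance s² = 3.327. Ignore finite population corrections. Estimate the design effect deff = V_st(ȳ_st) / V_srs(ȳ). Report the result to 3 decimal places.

deff ≈ 0.871

V̂(ȳ_st) = Σ W_h² s_h²/n_h, with W_h = N_h/N and N = 1375:
  stratum Lowland: (275/1375)²·2.24²/27 = 0.00743348
  stratum Upland: (1100/1375)²·1.48²/137 = 0.0102325
V_st = 0.017666
V_srs = s²/n = 3.327/164 = 0.0202866
deff = V_st / V_srs = 0.017666/0.0202866 = 0.8708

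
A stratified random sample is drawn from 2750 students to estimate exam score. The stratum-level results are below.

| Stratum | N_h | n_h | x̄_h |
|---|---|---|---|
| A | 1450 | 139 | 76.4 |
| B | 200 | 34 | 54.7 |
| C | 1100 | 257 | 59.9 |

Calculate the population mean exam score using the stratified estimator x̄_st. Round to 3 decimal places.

N = Σ N_h = 2750. Stratum weights W_h = N_h/N.
x̄_st = (1450·76.4 + 200·54.7 + 1100·59.9) / 2750 = 68.22182

x̄_st ≈ 68.222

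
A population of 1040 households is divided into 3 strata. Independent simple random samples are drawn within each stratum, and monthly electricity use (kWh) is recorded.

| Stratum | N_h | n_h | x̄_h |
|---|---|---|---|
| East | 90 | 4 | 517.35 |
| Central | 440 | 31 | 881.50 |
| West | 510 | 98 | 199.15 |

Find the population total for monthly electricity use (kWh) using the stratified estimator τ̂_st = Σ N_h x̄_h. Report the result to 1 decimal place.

τ̂_st = Σ N_h x̄_h = 90·517.35 + 440·881.50 + 510·199.15 = 535988.0

τ̂_st ≈ 535988.0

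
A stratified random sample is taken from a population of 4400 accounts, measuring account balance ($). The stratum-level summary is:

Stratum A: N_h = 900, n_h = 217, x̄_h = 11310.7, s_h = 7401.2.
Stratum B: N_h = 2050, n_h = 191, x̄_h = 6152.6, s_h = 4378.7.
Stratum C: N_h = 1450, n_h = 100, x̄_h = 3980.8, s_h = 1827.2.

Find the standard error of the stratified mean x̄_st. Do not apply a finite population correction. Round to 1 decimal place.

SE(x̄_st) ≈ 189.7

V̂(x̄_st) = Σ W_h² s_h²/n_h, with W_h = N_h/N and N = 4400:
  stratum A: (900/4400)²·7401.2²/217 = 10561.5
  stratum B: (2050/4400)²·4378.7²/191 = 21790.1
  stratum C: (1450/4400)²·1827.2²/100 = 3625.79
V̂(x̄_st) = 35977.4
SE(x̄_st) = √35977.4 = 189.677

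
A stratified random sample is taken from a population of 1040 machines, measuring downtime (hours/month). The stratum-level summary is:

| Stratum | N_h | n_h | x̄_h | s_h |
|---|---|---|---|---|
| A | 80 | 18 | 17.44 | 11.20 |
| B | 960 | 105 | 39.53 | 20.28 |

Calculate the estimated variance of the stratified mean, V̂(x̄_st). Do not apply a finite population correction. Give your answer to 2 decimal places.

V̂(x̄_st) = Σ W_h² s_h²/n_h, with W_h = N_h/N and N = 1040:
  stratum A: (80/1040)²·11.20²/18 = 0.041236
  stratum B: (960/1040)²·20.28²/105 = 3.33751
V̂(x̄_st) = 3.37874

V̂(x̄_st) ≈ 3.38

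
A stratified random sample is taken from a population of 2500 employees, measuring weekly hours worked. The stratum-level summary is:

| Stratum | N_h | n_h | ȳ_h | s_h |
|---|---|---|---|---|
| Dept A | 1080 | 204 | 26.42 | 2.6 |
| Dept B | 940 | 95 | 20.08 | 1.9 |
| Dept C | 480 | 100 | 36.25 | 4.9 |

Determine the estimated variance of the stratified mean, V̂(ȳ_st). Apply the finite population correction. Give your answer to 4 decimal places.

V̂(ȳ_st) ≈ 0.0169

V̂(ȳ_st) = Σ W_h² (1 − n_h/N_h) s_h²/n_h, with W_h = N_h/N and N = 2500:
  stratum Dept A: (1080/2500)²·(1 − 204/1080)·2.6²/204 = 0.00501608
  stratum Dept B: (940/2500)²·(1 − 95/940)·1.9²/95 = 0.00482934
  stratum Dept C: (480/2500)²·(1 − 100/480)·4.9²/100 = 0.00700708
V̂(ȳ_st) = 0.0168525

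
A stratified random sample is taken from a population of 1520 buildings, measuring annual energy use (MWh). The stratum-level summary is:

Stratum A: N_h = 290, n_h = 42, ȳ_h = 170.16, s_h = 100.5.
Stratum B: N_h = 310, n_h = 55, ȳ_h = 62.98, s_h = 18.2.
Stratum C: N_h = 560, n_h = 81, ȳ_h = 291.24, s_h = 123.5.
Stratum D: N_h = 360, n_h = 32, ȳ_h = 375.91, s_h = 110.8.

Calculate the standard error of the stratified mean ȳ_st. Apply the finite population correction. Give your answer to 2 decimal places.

V̂(ȳ_st) = Σ W_h² (1 − n_h/N_h) s_h²/n_h, with W_h = N_h/N and N = 1520:
  stratum A: (290/1520)²·(1 − 42/290)·100.5²/42 = 7.48592
  stratum B: (310/1520)²·(1 − 55/310)·18.2²/55 = 0.206061
  stratum C: (560/1520)²·(1 − 81/560)·123.5²/81 = 21.8618
  stratum D: (360/1520)²·(1 − 32/360)·110.8²/32 = 19.6073
V̂(ȳ_st) = 49.1611
SE(ȳ_st) = √49.1611 = 7.0115

SE(ȳ_st) ≈ 7.01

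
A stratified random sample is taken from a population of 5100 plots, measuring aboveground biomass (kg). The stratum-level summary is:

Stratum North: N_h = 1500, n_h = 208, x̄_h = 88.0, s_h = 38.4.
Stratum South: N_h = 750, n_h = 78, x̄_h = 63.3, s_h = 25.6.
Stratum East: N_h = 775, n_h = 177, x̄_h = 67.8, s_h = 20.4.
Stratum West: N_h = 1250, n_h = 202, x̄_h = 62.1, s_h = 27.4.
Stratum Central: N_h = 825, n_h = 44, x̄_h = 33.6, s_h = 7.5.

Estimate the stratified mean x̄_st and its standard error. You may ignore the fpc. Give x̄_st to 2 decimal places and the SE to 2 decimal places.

x̄_st = Σ W_h x̄_h = (1500·88.0 + 750·63.3 + 775·67.8 + 1250·62.1 + 825·33.6)/5100 = 66.15000
V̂(x̄_st) = Σ W_h² s_h²/n_h, with W_h = N_h/N and N = 5100:
  stratum North: (1500/5100)²·38.4²/208 = 0.613255
  stratum South: (750/5100)²·25.6²/78 = 0.181705
  stratum East: (775/5100)²·20.4²/177 = 0.0542938
  stratum West: (1250/5100)²·27.4²/202 = 0.22327
  stratum Central: (825/5100)²·7.5²/44 = 0.0334532
V̂(x̄_st) = 1.10598
SE(x̄_st) = √1.10598 = 1.05165

x̄_st ≈ 66.15, SE ≈ 1.05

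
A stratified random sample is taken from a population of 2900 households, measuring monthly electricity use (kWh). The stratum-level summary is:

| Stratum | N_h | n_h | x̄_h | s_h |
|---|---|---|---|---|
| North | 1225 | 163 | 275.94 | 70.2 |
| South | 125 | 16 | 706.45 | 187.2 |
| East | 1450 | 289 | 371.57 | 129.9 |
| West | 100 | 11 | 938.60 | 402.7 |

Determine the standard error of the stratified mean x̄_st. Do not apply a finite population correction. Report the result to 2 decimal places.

SE(x̄_st) ≈ 6.45

V̂(x̄_st) = Σ W_h² s_h²/n_h, with W_h = N_h/N and N = 2900:
  stratum North: (1225/2900)²·70.2²/163 = 5.39464
  stratum South: (125/2900)²·187.2²/16 = 4.06926
  stratum East: (1450/2900)²·129.9²/289 = 14.5969
  stratum West: (100/2900)²·402.7²/11 = 17.5297
V̂(x̄_st) = 41.5905
SE(x̄_st) = √41.5905 = 6.44907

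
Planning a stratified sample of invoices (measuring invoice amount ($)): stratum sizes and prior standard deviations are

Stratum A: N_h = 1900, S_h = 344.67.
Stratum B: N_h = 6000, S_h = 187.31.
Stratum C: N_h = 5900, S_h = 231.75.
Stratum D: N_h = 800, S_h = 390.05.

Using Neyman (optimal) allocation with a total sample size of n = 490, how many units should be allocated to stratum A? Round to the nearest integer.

93

Neyman allocation: n_h = n · N_h S_h / Σ N_i S_i, with n = 490.
  stratum A: N_h·S_h = 1900·344.67 = 654873.00
  stratum B: N_h·S_h = 6000·187.31 = 1123860.00
  stratum C: N_h·S_h = 5900·231.75 = 1367325.00
  stratum D: N_h·S_h = 800·390.05 = 312040.00
Σ N_h S_h = 3458098.00
n for stratum A = 490·654873.00/3458098.00 = 92.793 → 93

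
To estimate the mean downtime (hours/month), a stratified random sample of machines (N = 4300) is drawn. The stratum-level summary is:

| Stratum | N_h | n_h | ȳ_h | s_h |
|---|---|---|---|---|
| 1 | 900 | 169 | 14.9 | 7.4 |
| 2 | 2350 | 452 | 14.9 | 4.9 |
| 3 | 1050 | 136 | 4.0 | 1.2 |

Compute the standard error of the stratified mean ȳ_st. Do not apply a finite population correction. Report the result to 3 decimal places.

V̂(ȳ_st) = Σ W_h² s_h²/n_h, with W_h = N_h/N and N = 4300:
  stratum 1: (900/4300)²·7.4²/169 = 0.0141947
  stratum 2: (2350/4300)²·4.9²/452 = 0.0158655
  stratum 3: (1050/4300)²·1.2²/136 = 0.000631343
V̂(ȳ_st) = 0.0306915
SE(ȳ_st) = √0.0306915 = 0.17519

SE(ȳ_st) ≈ 0.175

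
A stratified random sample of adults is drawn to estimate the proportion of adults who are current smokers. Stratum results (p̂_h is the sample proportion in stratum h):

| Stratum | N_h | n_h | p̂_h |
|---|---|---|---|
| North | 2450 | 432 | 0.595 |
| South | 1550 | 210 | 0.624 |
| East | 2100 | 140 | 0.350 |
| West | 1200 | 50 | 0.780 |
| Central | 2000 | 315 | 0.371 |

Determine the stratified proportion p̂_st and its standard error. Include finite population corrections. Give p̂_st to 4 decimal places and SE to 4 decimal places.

N = 9300; stratum weights W_h = N_h/N.
p̂_st = Σ W_h p̂_h = (2450·0.595 + 1550·0.624 + 2100·0.350 + 1200·0.780 + 2000·0.371)/9300 = 0.52021
V̂(p̂_st) = Σ W_h² (1 − n_h/N_h) p̂_h(1−p̂_h)/(n_h−1):
  stratum North: (2450/9300)²·(1 − 432/2450)·0.595·0.405/431 = 3.19607e-05
  stratum South: (1550/9300)²·(1 − 210/1550)·0.624·0.376/209 = 2.69586e-05
  stratum East: (2100/9300)²·(1 − 140/2100)·0.350·0.650/139 = 7.7889e-05
  stratum West: (1200/9300)²·(1 − 50/1200)·0.780·0.220/49 = 5.58772e-05
  stratum Central: (2000/9300)²·(1 − 315/2000)·0.371·0.629/314 = 2.89574e-05
V̂(p̂_st) = 0.000221643; SE = √V̂ = 0.0148877

p̂_st ≈ 0.5202, SE ≈ 0.0149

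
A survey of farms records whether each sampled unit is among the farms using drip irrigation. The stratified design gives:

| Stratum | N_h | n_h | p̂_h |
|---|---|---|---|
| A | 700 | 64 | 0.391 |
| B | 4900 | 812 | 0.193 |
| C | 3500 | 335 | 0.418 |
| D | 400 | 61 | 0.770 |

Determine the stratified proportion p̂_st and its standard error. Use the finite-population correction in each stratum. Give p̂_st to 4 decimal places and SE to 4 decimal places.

p̂_st ≈ 0.3148, SE ≈ 0.0125

N = 9500; stratum weights W_h = N_h/N.
p̂_st = Σ W_h p̂_h = (700·0.391 + 4900·0.193 + 3500·0.418 + 400·0.770)/9500 = 0.31478
V̂(p̂_st) = Σ W_h² (1 − n_h/N_h) p̂_h(1−p̂_h)/(n_h−1):
  stratum A: (700/9500)²·(1 − 64/700)·0.391·0.609/63 = 1.8645e-05
  stratum B: (4900/9500)²·(1 − 812/4900)·0.193·0.807/811 = 4.26255e-05
  stratum C: (3500/9500)²·(1 − 335/3500)·0.418·0.582/334 = 8.9402e-05
  stratum D: (400/9500)²·(1 − 61/400)·0.770·0.230/60 = 4.43486e-06
V̂(p̂_st) = 0.000155107; SE = √V̂ = 0.0124542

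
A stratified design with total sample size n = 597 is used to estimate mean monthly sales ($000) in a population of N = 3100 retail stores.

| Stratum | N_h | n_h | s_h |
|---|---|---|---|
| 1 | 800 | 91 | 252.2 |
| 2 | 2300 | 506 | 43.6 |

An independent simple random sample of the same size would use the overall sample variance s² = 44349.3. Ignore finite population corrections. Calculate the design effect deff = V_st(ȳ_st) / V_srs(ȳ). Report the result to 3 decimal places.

deff ≈ 0.654

V̂(ȳ_st) = Σ W_h² s_h²/n_h, with W_h = N_h/N and N = 3100:
  stratum 1: (800/3100)²·252.2²/91 = 46.5485
  stratum 2: (2300/3100)²·43.6²/506 = 2.06802
V_st = 48.6165
V_srs = s²/n = 44349.3/597 = 74.2869
deff = V_st / V_srs = 48.6165/74.2869 = 0.6544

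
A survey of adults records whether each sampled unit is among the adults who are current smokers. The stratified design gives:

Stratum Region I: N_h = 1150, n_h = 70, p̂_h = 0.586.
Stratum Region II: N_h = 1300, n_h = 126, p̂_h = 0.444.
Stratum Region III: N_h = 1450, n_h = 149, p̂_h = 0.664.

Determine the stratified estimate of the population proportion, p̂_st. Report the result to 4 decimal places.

N = 3900; stratum weights W_h = N_h/N.
p̂_st = Σ W_h p̂_h = (1150·0.586 + 1300·0.444 + 1450·0.664)/3900 = 0.56767

p̂_st ≈ 0.5677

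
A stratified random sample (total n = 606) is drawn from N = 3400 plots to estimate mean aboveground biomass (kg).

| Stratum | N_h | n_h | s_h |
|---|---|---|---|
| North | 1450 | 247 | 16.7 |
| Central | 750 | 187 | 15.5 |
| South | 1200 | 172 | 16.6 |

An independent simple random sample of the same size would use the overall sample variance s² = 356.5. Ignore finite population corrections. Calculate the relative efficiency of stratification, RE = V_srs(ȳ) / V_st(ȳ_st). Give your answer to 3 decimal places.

V̂(ȳ_st) = Σ W_h² s_h²/n_h, with W_h = N_h/N and N = 3400:
  stratum North: (1450/3400)²·16.7²/247 = 0.205359
  stratum Central: (750/3400)²·15.5²/187 = 0.0625153
  stratum South: (1200/3400)²·16.6²/172 = 0.199569
V_st = 0.467443
V_srs = s²/n = 356.5/606 = 0.588284
Relative efficiency = V_srs / V_st = 0.588284/0.467443 = 1.2585

RE ≈ 1.259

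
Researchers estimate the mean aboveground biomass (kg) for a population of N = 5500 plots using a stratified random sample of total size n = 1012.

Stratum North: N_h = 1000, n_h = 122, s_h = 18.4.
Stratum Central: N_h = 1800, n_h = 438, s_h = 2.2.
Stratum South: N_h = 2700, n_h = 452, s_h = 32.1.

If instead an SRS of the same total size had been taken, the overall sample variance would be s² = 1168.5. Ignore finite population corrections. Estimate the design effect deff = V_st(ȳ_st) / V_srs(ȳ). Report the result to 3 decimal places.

V̂(ȳ_st) = Σ W_h² s_h²/n_h, with W_h = N_h/N and N = 5500:
  stratum North: (1000/5500)²·18.4²/122 = 0.0917382
  stratum Central: (1800/5500)²·2.2²/438 = 0.00118356
  stratum South: (2700/5500)²·32.1²/452 = 0.549381
V_st = 0.642303
V_srs = s²/n = 1168.5/1012 = 1.15464
deff = V_st / V_srs = 0.642303/1.15464 = 0.5563

deff ≈ 0.556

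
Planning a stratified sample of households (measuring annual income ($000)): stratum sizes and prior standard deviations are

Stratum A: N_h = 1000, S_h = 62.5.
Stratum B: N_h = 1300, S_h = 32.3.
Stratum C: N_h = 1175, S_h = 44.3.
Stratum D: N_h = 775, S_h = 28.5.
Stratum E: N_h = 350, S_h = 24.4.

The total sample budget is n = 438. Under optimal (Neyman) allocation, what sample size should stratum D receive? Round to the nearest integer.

52

Neyman allocation: n_h = n · N_h S_h / Σ N_i S_i, with n = 438.
  stratum A: N_h·S_h = 1000·62.5 = 62500.00
  stratum B: N_h·S_h = 1300·32.3 = 41990.00
  stratum C: N_h·S_h = 1175·44.3 = 52052.50
  stratum D: N_h·S_h = 775·28.5 = 22087.50
  stratum E: N_h·S_h = 350·24.4 = 8540.00
Σ N_h S_h = 187170.00
n for stratum D = 438·22087.50/187170.00 = 51.687 → 52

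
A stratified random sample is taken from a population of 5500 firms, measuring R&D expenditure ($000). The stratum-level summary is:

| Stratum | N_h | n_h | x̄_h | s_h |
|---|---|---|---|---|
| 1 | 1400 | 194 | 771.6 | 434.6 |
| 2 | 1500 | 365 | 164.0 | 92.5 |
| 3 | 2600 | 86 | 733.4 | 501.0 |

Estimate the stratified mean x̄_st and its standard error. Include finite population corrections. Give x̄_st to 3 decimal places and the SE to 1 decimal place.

x̄_st ≈ 587.833, SE ≈ 26.2

x̄_st = Σ W_h x̄_h = (1400·771.6 + 1500·164.0 + 2600·733.4)/5500 = 587.83273
V̂(x̄_st) = Σ W_h² (1 − n_h/N_h) s_h²/n_h, with W_h = N_h/N and N = 5500:
  stratum 1: (1400/5500)²·(1 − 194/1400)·434.6²/194 = 54.341
  stratum 2: (1500/5500)²·(1 − 365/1500)·92.5²/365 = 1.31933
  stratum 3: (2600/5500)²·(1 − 86/2600)·501.0²/86 = 630.653
V̂(x̄_st) = 686.313
SE(x̄_st) = √686.313 = 26.1976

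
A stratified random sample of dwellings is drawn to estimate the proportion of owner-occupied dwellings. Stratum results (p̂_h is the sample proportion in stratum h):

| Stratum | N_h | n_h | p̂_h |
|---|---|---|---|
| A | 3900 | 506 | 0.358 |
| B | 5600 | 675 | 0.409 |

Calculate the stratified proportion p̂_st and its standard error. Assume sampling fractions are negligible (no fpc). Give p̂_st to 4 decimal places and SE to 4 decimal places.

p̂_st ≈ 0.3881, SE ≈ 0.0142

N = 9500; stratum weights W_h = N_h/N.
p̂_st = Σ W_h p̂_h = (3900·0.358 + 5600·0.409)/9500 = 0.38806
V̂(p̂_st) = Σ W_h² p̂_h(1−p̂_h)/(n_h−1):
  stratum A: (3900/9500)²·0.358·0.642/505 = 7.67024e-05
  stratum B: (5600/9500)²·0.409·0.591/674 = 0.000124618
V̂(p̂_st) = 0.00020132; SE = √V̂ = 0.0141887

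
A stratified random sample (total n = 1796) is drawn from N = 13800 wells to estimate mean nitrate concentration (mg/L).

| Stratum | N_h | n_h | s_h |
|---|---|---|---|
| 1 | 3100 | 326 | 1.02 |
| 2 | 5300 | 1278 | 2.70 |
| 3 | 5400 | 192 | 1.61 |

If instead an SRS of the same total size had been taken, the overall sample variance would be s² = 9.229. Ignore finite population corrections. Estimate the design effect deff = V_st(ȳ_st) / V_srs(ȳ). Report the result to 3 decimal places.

V̂(ȳ_st) = Σ W_h² s_h²/n_h, with W_h = N_h/N and N = 13800:
  stratum 1: (3100/13800)²·1.02²/326 = 0.000161045
  stratum 2: (5300/13800)²·2.70²/1278 = 0.000841376
  stratum 3: (5400/13800)²·1.61²/192 = 0.00206719
V_st = 0.00306961
V_srs = s²/n = 9.229/1796 = 0.00513864
deff = V_st / V_srs = 0.00306961/0.00513864 = 0.5974

deff ≈ 0.597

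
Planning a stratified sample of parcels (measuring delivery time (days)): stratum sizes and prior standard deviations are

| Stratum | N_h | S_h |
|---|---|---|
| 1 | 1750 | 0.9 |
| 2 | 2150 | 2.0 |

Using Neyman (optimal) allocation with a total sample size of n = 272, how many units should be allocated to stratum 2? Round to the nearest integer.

199

Neyman allocation: n_h = n · N_h S_h / Σ N_i S_i, with n = 272.
  stratum 1: N_h·S_h = 1750·0.9 = 1575.00
  stratum 2: N_h·S_h = 2150·2.0 = 4300.00
Σ N_h S_h = 5875.00
n for stratum 2 = 272·4300.00/5875.00 = 199.081 → 199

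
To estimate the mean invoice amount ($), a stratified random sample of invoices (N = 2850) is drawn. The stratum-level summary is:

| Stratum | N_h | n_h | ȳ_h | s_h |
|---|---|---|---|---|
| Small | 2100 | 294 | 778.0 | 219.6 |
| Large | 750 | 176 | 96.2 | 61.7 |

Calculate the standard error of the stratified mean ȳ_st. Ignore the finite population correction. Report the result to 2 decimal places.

V̂(ȳ_st) = Σ W_h² s_h²/n_h, with W_h = N_h/N and N = 2850:
  stratum Small: (2100/2850)²·219.6²/294 = 89.0566
  stratum Large: (750/2850)²·61.7²/176 = 1.49793
V̂(ȳ_st) = 90.5545
SE(ȳ_st) = √90.5545 = 9.51602

SE(ȳ_st) ≈ 9.52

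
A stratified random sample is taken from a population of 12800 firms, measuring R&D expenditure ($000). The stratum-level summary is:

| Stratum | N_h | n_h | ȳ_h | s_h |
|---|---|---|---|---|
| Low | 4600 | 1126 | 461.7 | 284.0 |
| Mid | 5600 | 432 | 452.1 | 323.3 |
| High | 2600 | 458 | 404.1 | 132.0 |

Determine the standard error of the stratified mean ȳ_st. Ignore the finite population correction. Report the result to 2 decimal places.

SE(ȳ_st) ≈ 7.56

V̂(ȳ_st) = Σ W_h² s_h²/n_h, with W_h = N_h/N and N = 12800:
  stratum Low: (4600/12800)²·284.0²/1126 = 9.25111
  stratum Mid: (5600/12800)²·323.3²/432 = 46.311
  stratum High: (2600/12800)²·132.0²/458 = 1.56967
V̂(ȳ_st) = 57.1317
SE(ȳ_st) = √57.1317 = 7.55855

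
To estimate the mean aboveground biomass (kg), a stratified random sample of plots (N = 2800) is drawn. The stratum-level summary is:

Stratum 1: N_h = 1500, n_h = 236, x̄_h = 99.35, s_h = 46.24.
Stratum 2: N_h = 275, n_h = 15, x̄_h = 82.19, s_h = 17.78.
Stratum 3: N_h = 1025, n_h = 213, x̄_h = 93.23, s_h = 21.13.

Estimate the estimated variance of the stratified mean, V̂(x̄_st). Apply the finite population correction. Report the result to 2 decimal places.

V̂(x̄_st) ≈ 2.61

V̂(x̄_st) = Σ W_h² (1 − n_h/N_h) s_h²/n_h, with W_h = N_h/N and N = 2800:
  stratum 1: (1500/2800)²·(1 − 236/1500)·46.24²/236 = 2.19102
  stratum 2: (275/2800)²·(1 − 15/275)·17.78²/15 = 0.192204
  stratum 3: (1025/2800)²·(1 − 213/1025)·21.13²/213 = 0.222527
V̂(x̄_st) = 2.60575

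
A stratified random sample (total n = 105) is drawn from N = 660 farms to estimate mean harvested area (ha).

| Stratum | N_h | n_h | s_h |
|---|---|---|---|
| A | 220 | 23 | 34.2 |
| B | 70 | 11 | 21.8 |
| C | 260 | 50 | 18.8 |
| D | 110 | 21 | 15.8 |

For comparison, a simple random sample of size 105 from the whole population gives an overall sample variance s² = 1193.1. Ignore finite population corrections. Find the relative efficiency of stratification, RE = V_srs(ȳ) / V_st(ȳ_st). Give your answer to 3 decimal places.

V̂(ȳ_st) = Σ W_h² s_h²/n_h, with W_h = N_h/N and N = 660:
  stratum A: (220/660)²·34.2²/23 = 5.65043
  stratum B: (70/660)²·21.8²/11 = 0.485991
  stratum C: (260/660)²·18.8²/50 = 1.09699
  stratum D: (110/660)²·15.8²/21 = 0.330212
V_st = 7.56363
V_srs = s²/n = 1193.1/105 = 11.3629
Relative efficiency = V_srs / V_st = 11.3629/7.56363 = 1.5023

RE ≈ 1.502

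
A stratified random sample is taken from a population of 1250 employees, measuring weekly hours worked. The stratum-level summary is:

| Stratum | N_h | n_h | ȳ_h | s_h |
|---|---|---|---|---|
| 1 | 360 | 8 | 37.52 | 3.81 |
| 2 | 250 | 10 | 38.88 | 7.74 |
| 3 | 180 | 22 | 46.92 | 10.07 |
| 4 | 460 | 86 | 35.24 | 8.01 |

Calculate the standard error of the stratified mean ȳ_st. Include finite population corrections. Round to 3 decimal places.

V̂(ȳ_st) = Σ W_h² (1 − n_h/N_h) s_h²/n_h, with W_h = N_h/N and N = 1250:
  stratum 1: (360/1250)²·(1 − 8/360)·3.81²/8 = 0.147158
  stratum 2: (250/1250)²·(1 − 10/250)·7.74²/10 = 0.230045
  stratum 3: (180/1250)²·(1 − 22/180)·10.07²/22 = 0.0838969
  stratum 4: (460/1250)²·(1 − 86/460)·8.01²/86 = 0.082144
V̂(ȳ_st) = 0.543245
SE(ȳ_st) = √0.543245 = 0.737051

SE(ȳ_st) ≈ 0.737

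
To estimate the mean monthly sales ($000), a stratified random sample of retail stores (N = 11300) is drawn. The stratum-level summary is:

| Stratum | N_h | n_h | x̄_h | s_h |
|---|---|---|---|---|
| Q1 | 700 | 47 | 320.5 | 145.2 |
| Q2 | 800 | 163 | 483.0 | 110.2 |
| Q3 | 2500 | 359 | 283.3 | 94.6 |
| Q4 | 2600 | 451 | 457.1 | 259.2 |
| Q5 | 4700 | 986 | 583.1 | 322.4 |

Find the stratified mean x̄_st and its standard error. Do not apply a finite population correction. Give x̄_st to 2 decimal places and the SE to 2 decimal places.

x̄_st ≈ 464.43, SE ≈ 5.43

x̄_st = Σ W_h x̄_h = (700·320.5 + 800·483.0 + 2500·283.3 + 2600·457.1 + 4700·583.1)/11300 = 464.42743
V̂(x̄_st) = Σ W_h² s_h²/n_h, with W_h = N_h/N and N = 11300:
  stratum Q1: (700/11300)²·145.2²/47 = 1.72137
  stratum Q2: (800/11300)²·110.2²/163 = 0.373421
  stratum Q3: (2500/11300)²·94.6²/359 = 1.22014
  stratum Q4: (2600/11300)²·259.2²/451 = 7.88648
  stratum Q5: (4700/11300)²·322.4²/986 = 18.2369
V̂(x̄_st) = 29.4384
SE(x̄_st) = √29.4384 = 5.42571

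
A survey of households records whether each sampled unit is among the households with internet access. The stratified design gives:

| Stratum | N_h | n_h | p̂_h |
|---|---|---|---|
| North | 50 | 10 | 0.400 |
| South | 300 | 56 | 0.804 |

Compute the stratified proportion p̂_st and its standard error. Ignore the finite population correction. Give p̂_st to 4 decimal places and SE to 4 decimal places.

N = 350; stratum weights W_h = N_h/N.
p̂_st = Σ W_h p̂_h = (50·0.400 + 300·0.804)/350 = 0.74629
V̂(p̂_st) = Σ W_h² p̂_h(1−p̂_h)/(n_h−1):
  stratum North: (50/350)²·0.400·0.600/9 = 0.000544218
  stratum South: (300/350)²·0.804·0.196/55 = 0.00210502
V̂(p̂_st) = 0.00264924; SE = √V̂ = 0.0514707

p̂_st ≈ 0.7463, SE ≈ 0.0515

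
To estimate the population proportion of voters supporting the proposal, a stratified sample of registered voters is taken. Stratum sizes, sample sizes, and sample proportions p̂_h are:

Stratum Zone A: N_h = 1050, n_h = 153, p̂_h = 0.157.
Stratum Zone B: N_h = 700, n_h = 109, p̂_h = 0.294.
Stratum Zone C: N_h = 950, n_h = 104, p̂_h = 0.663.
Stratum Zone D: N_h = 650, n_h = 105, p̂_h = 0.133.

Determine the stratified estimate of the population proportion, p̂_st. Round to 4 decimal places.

N = 3350; stratum weights W_h = N_h/N.
p̂_st = Σ W_h p̂_h = (1050·0.157 + 700·0.294 + 950·0.663 + 650·0.133)/3350 = 0.32446

p̂_st ≈ 0.3245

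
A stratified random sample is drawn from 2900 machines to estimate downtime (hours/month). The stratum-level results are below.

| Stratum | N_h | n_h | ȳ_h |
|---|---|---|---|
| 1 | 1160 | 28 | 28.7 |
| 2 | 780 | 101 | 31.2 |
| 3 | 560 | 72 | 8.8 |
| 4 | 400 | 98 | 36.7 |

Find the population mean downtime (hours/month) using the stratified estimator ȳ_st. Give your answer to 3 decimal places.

N = Σ N_h = 2900. Stratum weights W_h = N_h/N.
ȳ_st = (1160·28.7 + 780·31.2 + 560·8.8 + 400·36.7) / 2900 = 26.63310

ȳ_st ≈ 26.633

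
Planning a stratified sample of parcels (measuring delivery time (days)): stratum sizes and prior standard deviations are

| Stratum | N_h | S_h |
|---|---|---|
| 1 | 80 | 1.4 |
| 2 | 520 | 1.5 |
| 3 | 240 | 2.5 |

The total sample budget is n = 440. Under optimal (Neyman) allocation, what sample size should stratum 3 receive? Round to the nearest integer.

177

Neyman allocation: n_h = n · N_h S_h / Σ N_i S_i, with n = 440.
  stratum 1: N_h·S_h = 80·1.4 = 112.00
  stratum 2: N_h·S_h = 520·1.5 = 780.00
  stratum 3: N_h·S_h = 240·2.5 = 600.00
Σ N_h S_h = 1492.00
n for stratum 3 = 440·600.00/1492.00 = 176.944 → 177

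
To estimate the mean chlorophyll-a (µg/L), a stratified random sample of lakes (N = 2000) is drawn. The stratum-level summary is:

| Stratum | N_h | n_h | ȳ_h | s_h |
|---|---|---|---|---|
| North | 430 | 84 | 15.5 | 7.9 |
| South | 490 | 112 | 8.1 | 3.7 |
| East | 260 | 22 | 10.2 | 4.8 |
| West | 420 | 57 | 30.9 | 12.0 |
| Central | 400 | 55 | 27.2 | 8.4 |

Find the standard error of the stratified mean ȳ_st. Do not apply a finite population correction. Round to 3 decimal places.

V̂(ȳ_st) = Σ W_h² s_h²/n_h, with W_h = N_h/N and N = 2000:
  stratum North: (430/2000)²·7.9²/84 = 0.0343441
  stratum South: (490/2000)²·3.7²/112 = 0.00733698
  stratum East: (260/2000)²·4.8²/22 = 0.0176989
  stratum West: (420/2000)²·12.0²/57 = 0.111411
  stratum Central: (400/2000)²·8.4²/55 = 0.0513164
V̂(ȳ_st) = 0.222107
SE(ȳ_st) = √0.222107 = 0.471282

SE(ȳ_st) ≈ 0.471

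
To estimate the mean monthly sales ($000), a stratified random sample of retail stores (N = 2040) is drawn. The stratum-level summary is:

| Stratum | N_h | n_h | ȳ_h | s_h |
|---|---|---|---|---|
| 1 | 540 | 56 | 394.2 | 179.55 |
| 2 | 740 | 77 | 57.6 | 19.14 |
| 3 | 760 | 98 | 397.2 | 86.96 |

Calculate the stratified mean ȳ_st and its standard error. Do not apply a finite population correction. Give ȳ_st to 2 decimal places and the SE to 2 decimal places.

ȳ_st = Σ W_h ȳ_h = (540·394.2 + 740·57.6 + 760·397.2)/2040 = 273.21765
V̂(ȳ_st) = Σ W_h² s_h²/n_h, with W_h = N_h/N and N = 2040:
  stratum 1: (540/2040)²·179.55²/56 = 40.3376
  stratum 2: (740/2040)²·19.14²/77 = 0.626032
  stratum 3: (760/2040)²·86.96²/98 = 10.7098
V̂(ȳ_st) = 51.6734
SE(ȳ_st) = √51.6734 = 7.18842

ȳ_st ≈ 273.22, SE ≈ 7.19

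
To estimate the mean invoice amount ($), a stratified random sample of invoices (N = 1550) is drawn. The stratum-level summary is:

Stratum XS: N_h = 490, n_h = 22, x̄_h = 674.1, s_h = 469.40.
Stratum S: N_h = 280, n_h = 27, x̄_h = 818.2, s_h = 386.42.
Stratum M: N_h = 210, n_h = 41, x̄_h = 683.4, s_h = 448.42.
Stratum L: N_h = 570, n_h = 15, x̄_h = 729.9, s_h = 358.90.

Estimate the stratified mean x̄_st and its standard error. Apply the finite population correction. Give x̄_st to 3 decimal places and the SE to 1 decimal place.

x̄_st ≈ 721.911, SE ≈ 48.2

x̄_st = Σ W_h x̄_h = (490·674.1 + 280·818.2 + 210·683.4 + 570·729.9)/1550 = 721.91097
V̂(x̄_st) = Σ W_h² (1 − n_h/N_h) s_h²/n_h, with W_h = N_h/N and N = 1550:
  stratum XS: (490/1550)²·(1 − 22/490)·469.40²/22 = 955.965
  stratum S: (280/1550)²·(1 − 27/280)·386.42²/27 = 163.069
  stratum M: (210/1550)²·(1 − 41/210)·448.42²/41 = 72.4484
  stratum L: (570/1550)²·(1 − 15/570)·358.90²/15 = 1130.73
V̂(x̄_st) = 2322.22
SE(x̄_st) = √2322.22 = 48.1894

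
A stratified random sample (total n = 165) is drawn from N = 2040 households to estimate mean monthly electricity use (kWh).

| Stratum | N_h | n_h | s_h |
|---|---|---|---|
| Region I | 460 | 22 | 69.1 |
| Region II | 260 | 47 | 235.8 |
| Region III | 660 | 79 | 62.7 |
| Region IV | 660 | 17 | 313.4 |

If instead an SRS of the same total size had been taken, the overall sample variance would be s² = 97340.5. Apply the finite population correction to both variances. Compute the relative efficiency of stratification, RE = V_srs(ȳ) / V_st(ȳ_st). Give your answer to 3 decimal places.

RE ≈ 0.875

V̂(ȳ_st) = Σ W_h² (1 − n_h/N_h) s_h²/n_h, with W_h = N_h/N and N = 2040:
  stratum Region I: (460/2040)²·(1 − 22/460)·69.1²/22 = 10.5076
  stratum Region II: (260/2040)²·(1 − 47/260)·235.8²/47 = 15.7428
  stratum Region III: (660/2040)²·(1 − 79/660)·62.7²/79 = 4.5853
  stratum Region IV: (660/2040)²·(1 − 17/660)·313.4²/17 = 589.174
V_st = 620.01
V_srs = (1 − 165/2040)·97340.5/165 = 542.226
Relative efficiency = V_srs / V_st = 542.226/620.01 = 0.8745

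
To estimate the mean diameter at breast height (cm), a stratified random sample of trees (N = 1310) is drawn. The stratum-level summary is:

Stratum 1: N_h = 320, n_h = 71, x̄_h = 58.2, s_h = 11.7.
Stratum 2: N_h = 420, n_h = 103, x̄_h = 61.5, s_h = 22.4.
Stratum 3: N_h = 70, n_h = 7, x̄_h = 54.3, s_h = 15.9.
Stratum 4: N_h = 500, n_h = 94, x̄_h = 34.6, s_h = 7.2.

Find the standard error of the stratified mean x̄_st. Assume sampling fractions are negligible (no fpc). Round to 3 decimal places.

V̂(x̄_st) = Σ W_h² s_h²/n_h, with W_h = N_h/N and N = 1310:
  stratum 1: (320/1310)²·11.7²/71 = 0.115046
  stratum 2: (420/1310)²·22.4²/103 = 0.500743
  stratum 3: (70/1310)²·15.9²/7 = 0.103122
  stratum 4: (500/1310)²·7.2²/94 = 0.0803405
V̂(x̄_st) = 0.799251
SE(x̄_st) = √0.799251 = 0.894008

SE(x̄_st) ≈ 0.894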